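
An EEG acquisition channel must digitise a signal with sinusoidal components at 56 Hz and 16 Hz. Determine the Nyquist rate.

Highest-frequency component: 56 Hz.
Nyquist rate = 2 × 56 Hz = 112 Hz.

112 Hz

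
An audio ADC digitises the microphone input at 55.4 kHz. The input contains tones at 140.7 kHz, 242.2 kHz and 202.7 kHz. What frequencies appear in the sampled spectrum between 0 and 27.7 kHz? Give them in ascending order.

18.9 kHz, 20.6 kHz, 25.5 kHz

fs/2 = 27.7 kHz.
140.7 kHz mod fs = 29.9 kHz.
29.9 kHz > fs/2 = 27.7 kHz, folds to fs − 29.9 kHz = 25.5 kHz.
242.2 kHz mod fs = 20.6 kHz.
20.6 kHz ≤ fs/2 = 27.7 kHz, appears at 20.6 kHz.
202.7 kHz mod fs = 36.5 kHz.
36.5 kHz > fs/2 = 27.7 kHz, folds to fs − 36.5 kHz = 18.9 kHz.
Distinct values: {18.9 kHz, 20.6 kHz, 25.5 kHz}.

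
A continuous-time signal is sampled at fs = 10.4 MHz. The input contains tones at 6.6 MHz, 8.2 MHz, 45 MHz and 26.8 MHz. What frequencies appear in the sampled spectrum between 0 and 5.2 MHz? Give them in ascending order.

2.2 MHz, 3.4 MHz, 3.8 MHz, 4.4 MHz

fs/2 = 5.2 MHz.
6.6 MHz > fs/2 = 5.2 MHz, folds to fs − 6.6 MHz = 3.8 MHz.
8.2 MHz > fs/2 = 5.2 MHz, folds to fs − 8.2 MHz = 2.2 MHz.
45 MHz mod fs = 3.4 MHz.
3.4 MHz ≤ fs/2 = 5.2 MHz, appears at 3.4 MHz.
26.8 MHz mod fs = 6 MHz.
6 MHz > fs/2 = 5.2 MHz, folds to fs − 6 MHz = 4.4 MHz.
Distinct values: {2.2 MHz, 3.4 MHz, 3.8 MHz, 4.4 MHz}.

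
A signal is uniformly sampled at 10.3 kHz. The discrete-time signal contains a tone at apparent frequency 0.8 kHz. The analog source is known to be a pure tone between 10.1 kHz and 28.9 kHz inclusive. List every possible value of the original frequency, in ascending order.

Frequencies that alias to 0.8 kHz are k·fs ± 0.8 kHz for integer k ≥ 0.
k=0: 0.8 kHz.
k=1: 9.5 kHz, 11.1 kHz.
k=2: 19.8 kHz, 21.4 kHz.
k=3: 30.1 kHz, 31.7 kHz.
Within [10.1 kHz, 28.9 kHz]: 11.1 kHz, 19.8 kHz, 21.4 kHz.

11.1 kHz, 19.8 kHz, 21.4 kHz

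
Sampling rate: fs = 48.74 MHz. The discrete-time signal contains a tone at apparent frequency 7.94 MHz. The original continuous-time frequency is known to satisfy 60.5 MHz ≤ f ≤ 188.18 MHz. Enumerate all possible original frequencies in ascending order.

89.54 MHz, 105.42 MHz, 138.28 MHz, 154.16 MHz, 187.02 MHz

Frequencies that alias to 7.94 MHz are k·fs ± 7.94 MHz for integer k ≥ 0.
k=0: 7.94 MHz.
k=1: 40.8 MHz, 56.68 MHz.
k=2: 89.54 MHz, 105.42 MHz.
k=3: 138.28 MHz, 154.16 MHz.
k=4: 187.02 MHz, 202.9 MHz.
k=5: 235.76 MHz, 251.64 MHz.
Within [60.5 MHz, 188.18 MHz]: 89.54 MHz, 105.42 MHz, 138.28 MHz, 154.16 MHz, 187.02 MHz.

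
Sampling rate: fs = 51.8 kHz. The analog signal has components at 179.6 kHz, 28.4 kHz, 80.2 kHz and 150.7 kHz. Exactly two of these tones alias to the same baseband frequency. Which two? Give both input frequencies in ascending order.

fs/2 = 25.9 kHz.
179.6 kHz mod fs = 24.2 kHz.
24.2 kHz ≤ fs/2 = 25.9 kHz, appears at 24.2 kHz.
28.4 kHz > fs/2 = 25.9 kHz, folds to fs − 28.4 kHz = 23.4 kHz.
80.2 kHz mod fs = 28.4 kHz.
28.4 kHz > fs/2 = 25.9 kHz, folds to fs − 28.4 kHz = 23.4 kHz.
150.7 kHz mod fs = 47.1 kHz.
47.1 kHz > fs/2 = 25.9 kHz, folds to fs − 47.1 kHz = 4.7 kHz.
28.4 kHz and 80.2 kHz both map to 23.4 kHz.

28.4 kHz, 80.2 kHz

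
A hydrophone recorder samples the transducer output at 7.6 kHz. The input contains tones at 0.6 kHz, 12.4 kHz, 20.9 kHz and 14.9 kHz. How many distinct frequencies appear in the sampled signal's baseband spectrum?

4

fs/2 = 3.8 kHz.
0.6 kHz ≤ fs/2 = 3.8 kHz, passes unchanged.
12.4 kHz mod fs = 4.8 kHz.
4.8 kHz > fs/2 = 3.8 kHz, folds to fs − 4.8 kHz = 2.8 kHz.
20.9 kHz mod fs = 5.7 kHz.
5.7 kHz > fs/2 = 3.8 kHz, folds to fs − 5.7 kHz = 1.9 kHz.
14.9 kHz mod fs = 7.3 kHz.
7.3 kHz > fs/2 = 3.8 kHz, folds to fs − 7.3 kHz = 0.3 kHz.
Distinct values: {0.3 kHz, 0.6 kHz, 1.9 kHz, 2.8 kHz} → 4.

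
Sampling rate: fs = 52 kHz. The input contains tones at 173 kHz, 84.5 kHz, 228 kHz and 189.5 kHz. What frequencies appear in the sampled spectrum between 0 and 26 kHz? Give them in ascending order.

17 kHz, 18.5 kHz, 19.5 kHz, 20 kHz

fs/2 = 26 kHz.
173 kHz mod fs = 17 kHz.
17 kHz ≤ fs/2 = 26 kHz, appears at 17 kHz.
84.5 kHz mod fs = 32.5 kHz.
32.5 kHz > fs/2 = 26 kHz, folds to fs − 32.5 kHz = 19.5 kHz.
228 kHz mod fs = 20 kHz.
20 kHz ≤ fs/2 = 26 kHz, appears at 20 kHz.
189.5 kHz mod fs = 33.5 kHz.
33.5 kHz > fs/2 = 26 kHz, folds to fs − 33.5 kHz = 18.5 kHz.
Distinct values: {17 kHz, 18.5 kHz, 19.5 kHz, 20 kHz}.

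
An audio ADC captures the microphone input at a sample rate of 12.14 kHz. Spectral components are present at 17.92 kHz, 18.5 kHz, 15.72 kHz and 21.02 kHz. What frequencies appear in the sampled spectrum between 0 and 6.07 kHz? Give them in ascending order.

fs/2 = 6.07 kHz.
17.92 kHz mod fs = 5.78 kHz.
5.78 kHz ≤ fs/2 = 6.07 kHz, appears at 5.78 kHz.
18.5 kHz mod fs = 6.36 kHz.
6.36 kHz > fs/2 = 6.07 kHz, folds to fs − 6.36 kHz = 5.78 kHz.
15.72 kHz mod fs = 3.58 kHz.
3.58 kHz ≤ fs/2 = 6.07 kHz, appears at 3.58 kHz.
21.02 kHz mod fs = 8.88 kHz.
8.88 kHz > fs/2 = 6.07 kHz, folds to fs − 8.88 kHz = 3.26 kHz.
Distinct values: {3.26 kHz, 3.58 kHz, 5.78 kHz}.

3.26 kHz, 3.58 kHz, 5.78 kHz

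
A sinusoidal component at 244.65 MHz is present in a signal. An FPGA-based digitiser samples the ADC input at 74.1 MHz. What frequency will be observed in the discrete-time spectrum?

244.65 MHz mod fs = 22.35 MHz.
22.35 MHz ≤ fs/2 = 37.05 MHz, appears at 22.35 MHz.

22.35 MHz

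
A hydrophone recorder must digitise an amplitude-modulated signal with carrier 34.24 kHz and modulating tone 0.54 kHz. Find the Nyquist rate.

AM sidebands sit at fc ± fm = 33.7 kHz and 34.78 kHz.
Highest-frequency component: 34.78 kHz.
Nyquist rate = 2 × 34.78 kHz = 69.56 kHz.

69.56 kHz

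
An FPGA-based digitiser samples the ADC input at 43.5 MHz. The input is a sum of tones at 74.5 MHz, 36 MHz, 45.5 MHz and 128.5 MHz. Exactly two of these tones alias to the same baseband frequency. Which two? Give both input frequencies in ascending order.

fs/2 = 21.75 MHz.
74.5 MHz mod fs = 31 MHz.
31 MHz > fs/2 = 21.75 MHz, folds to fs − 31 MHz = 12.5 MHz.
36 MHz > fs/2 = 21.75 MHz, folds to fs − 36 MHz = 7.5 MHz.
45.5 MHz mod fs = 2 MHz.
2 MHz ≤ fs/2 = 21.75 MHz, appears at 2 MHz.
128.5 MHz mod fs = 41.5 MHz.
41.5 MHz > fs/2 = 21.75 MHz, folds to fs − 41.5 MHz = 2 MHz.
45.5 MHz and 128.5 MHz both map to 2 MHz.

45.5 MHz, 128.5 MHz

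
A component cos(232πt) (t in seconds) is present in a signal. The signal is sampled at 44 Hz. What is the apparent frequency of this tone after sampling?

16 Hz

ω = 232π rad/s → f = ω/(2π) = 116 Hz.
116 Hz mod fs = 28 Hz.
28 Hz > fs/2 = 22 Hz, folds to fs − 28 Hz = 16 Hz.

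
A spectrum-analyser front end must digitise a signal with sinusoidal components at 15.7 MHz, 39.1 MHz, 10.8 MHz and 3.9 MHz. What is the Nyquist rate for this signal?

78.2 MHz

Highest-frequency component: 39.1 MHz.
Nyquist rate = 2 × 39.1 MHz = 78.2 MHz.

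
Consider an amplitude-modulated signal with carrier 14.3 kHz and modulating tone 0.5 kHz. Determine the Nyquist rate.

AM sidebands sit at fc ± fm = 13.8 kHz and 14.8 kHz.
Highest-frequency component: 14.8 kHz.
Nyquist rate = 2 × 14.8 kHz = 29.6 kHz.

29.6 kHz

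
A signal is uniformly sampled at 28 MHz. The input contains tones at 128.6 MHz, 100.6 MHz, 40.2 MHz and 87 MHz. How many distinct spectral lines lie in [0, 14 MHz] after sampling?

fs/2 = 14 MHz.
128.6 MHz mod fs = 16.6 MHz.
16.6 MHz > fs/2 = 14 MHz, folds to fs − 16.6 MHz = 11.4 MHz.
100.6 MHz mod fs = 16.6 MHz.
16.6 MHz > fs/2 = 14 MHz, folds to fs − 16.6 MHz = 11.4 MHz.
40.2 MHz mod fs = 12.2 MHz.
12.2 MHz ≤ fs/2 = 14 MHz, appears at 12.2 MHz.
87 MHz mod fs = 3 MHz.
3 MHz ≤ fs/2 = 14 MHz, appears at 3 MHz.
Distinct values: {3 MHz, 11.4 MHz, 12.2 MHz} → 3.

3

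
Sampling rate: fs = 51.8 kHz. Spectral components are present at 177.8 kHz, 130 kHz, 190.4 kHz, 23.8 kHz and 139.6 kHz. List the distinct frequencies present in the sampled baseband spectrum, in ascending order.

fs/2 = 25.9 kHz.
177.8 kHz mod fs = 22.4 kHz.
22.4 kHz ≤ fs/2 = 25.9 kHz, appears at 22.4 kHz.
130 kHz mod fs = 26.4 kHz.
26.4 kHz > fs/2 = 25.9 kHz, folds to fs − 26.4 kHz = 25.4 kHz.
190.4 kHz mod fs = 35 kHz.
35 kHz > fs/2 = 25.9 kHz, folds to fs − 35 kHz = 16.8 kHz.
23.8 kHz ≤ fs/2 = 25.9 kHz, passes unchanged.
139.6 kHz mod fs = 36 kHz.
36 kHz > fs/2 = 25.9 kHz, folds to fs − 36 kHz = 15.8 kHz.
Distinct values: {15.8 kHz, 16.8 kHz, 22.4 kHz, 23.8 kHz, 25.4 kHz}.

15.8 kHz, 16.8 kHz, 22.4 kHz, 23.8 kHz, 25.4 kHz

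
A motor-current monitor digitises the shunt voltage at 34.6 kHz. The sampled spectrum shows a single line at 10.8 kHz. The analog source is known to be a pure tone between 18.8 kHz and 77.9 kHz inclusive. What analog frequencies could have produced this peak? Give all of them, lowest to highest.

23.8 kHz, 45.4 kHz, 58.4 kHz

Frequencies that alias to 10.8 kHz are k·fs ± 10.8 kHz for integer k ≥ 0.
k=0: 10.8 kHz.
k=1: 23.8 kHz, 45.4 kHz.
k=2: 58.4 kHz, 80 kHz.
k=3: 93 kHz, 114.6 kHz.
Within [18.8 kHz, 77.9 kHz]: 23.8 kHz, 45.4 kHz, 58.4 kHz.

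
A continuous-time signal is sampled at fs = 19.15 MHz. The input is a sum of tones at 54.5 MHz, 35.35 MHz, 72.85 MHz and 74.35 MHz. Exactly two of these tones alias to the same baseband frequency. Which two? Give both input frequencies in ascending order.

35.35 MHz, 54.5 MHz

fs/2 = 9.575 MHz.
54.5 MHz mod fs = 16.2 MHz.
16.2 MHz > fs/2 = 9.575 MHz, folds to fs − 16.2 MHz = 2.95 MHz.
35.35 MHz mod fs = 16.2 MHz.
16.2 MHz > fs/2 = 9.575 MHz, folds to fs − 16.2 MHz = 2.95 MHz.
72.85 MHz mod fs = 15.4 MHz.
15.4 MHz > fs/2 = 9.575 MHz, folds to fs − 15.4 MHz = 3.75 MHz.
74.35 MHz mod fs = 16.9 MHz.
16.9 MHz > fs/2 = 9.575 MHz, folds to fs − 16.9 MHz = 2.25 MHz.
35.35 MHz and 54.5 MHz both map to 2.95 MHz.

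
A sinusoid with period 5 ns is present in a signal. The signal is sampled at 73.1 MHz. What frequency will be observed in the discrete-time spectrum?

19.3 MHz

T = 5 ns → f = 1/T = 200 MHz.
200 MHz mod fs = 53.8 MHz.
53.8 MHz > fs/2 = 36.55 MHz, folds to fs − 53.8 MHz = 19.3 MHz.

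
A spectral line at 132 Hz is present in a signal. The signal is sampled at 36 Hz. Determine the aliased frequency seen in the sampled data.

12 Hz

132 Hz mod fs = 24 Hz.
24 Hz > fs/2 = 18 Hz, folds to fs − 24 Hz = 12 Hz.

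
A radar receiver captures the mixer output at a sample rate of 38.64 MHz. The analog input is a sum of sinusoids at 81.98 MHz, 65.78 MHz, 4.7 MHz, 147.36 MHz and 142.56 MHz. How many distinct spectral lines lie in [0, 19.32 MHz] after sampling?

fs/2 = 19.32 MHz.
81.98 MHz mod fs = 4.7 MHz.
4.7 MHz ≤ fs/2 = 19.32 MHz, appears at 4.7 MHz.
65.78 MHz mod fs = 27.14 MHz.
27.14 MHz > fs/2 = 19.32 MHz, folds to fs − 27.14 MHz = 11.5 MHz.
4.7 MHz ≤ fs/2 = 19.32 MHz, passes unchanged.
147.36 MHz mod fs = 31.44 MHz.
31.44 MHz > fs/2 = 19.32 MHz, folds to fs − 31.44 MHz = 7.2 MHz.
142.56 MHz mod fs = 26.64 MHz.
26.64 MHz > fs/2 = 19.32 MHz, folds to fs − 26.64 MHz = 12 MHz.
Distinct values: {4.7 MHz, 7.2 MHz, 11.5 MHz, 12 MHz} → 4.

4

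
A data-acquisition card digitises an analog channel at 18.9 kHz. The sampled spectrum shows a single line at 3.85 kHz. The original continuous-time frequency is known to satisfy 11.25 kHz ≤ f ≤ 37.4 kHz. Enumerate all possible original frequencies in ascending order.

Frequencies that alias to 3.85 kHz are k·fs ± 3.85 kHz for integer k ≥ 0.
k=0: 3.85 kHz.
k=1: 15.05 kHz, 22.75 kHz.
k=2: 33.95 kHz, 41.65 kHz.
k=3: 52.85 kHz, 60.55 kHz.
Within [11.25 kHz, 37.4 kHz]: 15.05 kHz, 22.75 kHz, 33.95 kHz.

15.05 kHz, 22.75 kHz, 33.95 kHz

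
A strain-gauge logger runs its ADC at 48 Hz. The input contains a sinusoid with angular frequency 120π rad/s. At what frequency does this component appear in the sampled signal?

ω = 120π rad/s → f = ω/(2π) = 60 Hz.
60 Hz mod fs = 12 Hz.
12 Hz ≤ fs/2 = 24 Hz, appears at 12 Hz.

12 Hz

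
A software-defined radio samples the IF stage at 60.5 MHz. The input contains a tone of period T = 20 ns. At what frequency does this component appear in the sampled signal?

T = 20 ns → f = 1/T = 50 MHz.
50 MHz > fs/2 = 30.25 MHz, folds to fs − 50 MHz = 10.5 MHz.

10.5 MHz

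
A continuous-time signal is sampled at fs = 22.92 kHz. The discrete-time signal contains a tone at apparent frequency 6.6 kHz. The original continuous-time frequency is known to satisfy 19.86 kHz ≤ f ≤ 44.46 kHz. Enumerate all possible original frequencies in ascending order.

29.52 kHz, 39.24 kHz

Frequencies that alias to 6.6 kHz are k·fs ± 6.6 kHz for integer k ≥ 0.
k=0: 6.6 kHz.
k=1: 16.32 kHz, 29.52 kHz.
k=2: 39.24 kHz, 52.44 kHz.
k=3: 62.16 kHz, 75.36 kHz.
Within [19.86 kHz, 44.46 kHz]: 29.52 kHz, 39.24 kHz.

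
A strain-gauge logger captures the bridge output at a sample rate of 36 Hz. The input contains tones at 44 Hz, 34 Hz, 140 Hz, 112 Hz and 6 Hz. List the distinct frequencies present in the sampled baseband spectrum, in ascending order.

fs/2 = 18 Hz.
44 Hz mod fs = 8 Hz.
8 Hz ≤ fs/2 = 18 Hz, appears at 8 Hz.
34 Hz > fs/2 = 18 Hz, folds to fs − 34 Hz = 2 Hz.
140 Hz mod fs = 32 Hz.
32 Hz > fs/2 = 18 Hz, folds to fs − 32 Hz = 4 Hz.
112 Hz mod fs = 4 Hz.
4 Hz ≤ fs/2 = 18 Hz, appears at 4 Hz.
6 Hz ≤ fs/2 = 18 Hz, passes unchanged.
Distinct values: {2 Hz, 4 Hz, 6 Hz, 8 Hz}.

2 Hz, 4 Hz, 6 Hz, 8 Hz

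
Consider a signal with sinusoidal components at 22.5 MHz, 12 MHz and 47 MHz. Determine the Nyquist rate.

Highest-frequency component: 47 MHz.
Nyquist rate = 2 × 47 MHz = 94 MHz.

94 MHz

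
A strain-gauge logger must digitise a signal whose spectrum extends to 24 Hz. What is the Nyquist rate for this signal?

Nyquist rate = 2 × 24 Hz = 48 Hz.

48 Hz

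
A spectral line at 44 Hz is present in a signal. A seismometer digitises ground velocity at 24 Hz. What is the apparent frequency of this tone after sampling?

4 Hz

44 Hz mod fs = 20 Hz.
20 Hz > fs/2 = 12 Hz, folds to fs − 20 Hz = 4 Hz.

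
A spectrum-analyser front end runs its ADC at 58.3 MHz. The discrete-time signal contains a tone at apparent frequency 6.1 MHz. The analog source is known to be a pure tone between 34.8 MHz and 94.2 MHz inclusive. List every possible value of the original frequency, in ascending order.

52.2 MHz, 64.4 MHz

Frequencies that alias to 6.1 MHz are k·fs ± 6.1 MHz for integer k ≥ 0.
k=0: 6.1 MHz.
k=1: 52.2 MHz, 64.4 MHz.
k=2: 110.5 MHz, 122.7 MHz.
Within [34.8 MHz, 94.2 MHz]: 52.2 MHz, 64.4 MHz.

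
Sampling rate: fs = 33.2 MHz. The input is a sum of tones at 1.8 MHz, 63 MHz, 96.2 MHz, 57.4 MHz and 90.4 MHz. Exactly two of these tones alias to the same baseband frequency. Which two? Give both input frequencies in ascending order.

63 MHz, 96.2 MHz

fs/2 = 16.6 MHz.
1.8 MHz ≤ fs/2 = 16.6 MHz, passes unchanged.
63 MHz mod fs = 29.8 MHz.
29.8 MHz > fs/2 = 16.6 MHz, folds to fs − 29.8 MHz = 3.4 MHz.
96.2 MHz mod fs = 29.8 MHz.
29.8 MHz > fs/2 = 16.6 MHz, folds to fs − 29.8 MHz = 3.4 MHz.
57.4 MHz mod fs = 24.2 MHz.
24.2 MHz > fs/2 = 16.6 MHz, folds to fs − 24.2 MHz = 9 MHz.
90.4 MHz mod fs = 24 MHz.
24 MHz > fs/2 = 16.6 MHz, folds to fs − 24 MHz = 9.2 MHz.
63 MHz and 96.2 MHz both map to 3.4 MHz.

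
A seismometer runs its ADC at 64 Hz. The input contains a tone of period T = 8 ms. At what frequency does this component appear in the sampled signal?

3 Hz

T = 8 ms → f = 1/T = 125 Hz.
125 Hz mod fs = 61 Hz.
61 Hz > fs/2 = 32 Hz, folds to fs − 61 Hz = 3 Hz.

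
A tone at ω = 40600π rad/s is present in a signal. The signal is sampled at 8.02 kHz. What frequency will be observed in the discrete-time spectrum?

3.76 kHz

ω = 40600π rad/s → f = ω/(2π) = 20300 Hz = 20.3 kHz.
20.3 kHz mod fs = 4.26 kHz.
4.26 kHz > fs/2 = 4.01 kHz, folds to fs − 4.26 kHz = 3.76 kHz.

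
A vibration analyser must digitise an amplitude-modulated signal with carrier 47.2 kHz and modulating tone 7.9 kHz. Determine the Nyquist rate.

110.2 kHz

AM sidebands sit at fc ± fm = 39.3 kHz and 55.1 kHz.
Highest-frequency component: 55.1 kHz.
Nyquist rate = 2 × 55.1 kHz = 110.2 kHz.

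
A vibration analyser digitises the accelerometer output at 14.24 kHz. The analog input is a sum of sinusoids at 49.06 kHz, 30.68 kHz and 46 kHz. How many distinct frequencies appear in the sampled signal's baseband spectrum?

fs/2 = 7.12 kHz.
49.06 kHz mod fs = 6.34 kHz.
6.34 kHz ≤ fs/2 = 7.12 kHz, appears at 6.34 kHz.
30.68 kHz mod fs = 2.2 kHz.
2.2 kHz ≤ fs/2 = 7.12 kHz, appears at 2.2 kHz.
46 kHz mod fs = 3.28 kHz.
3.28 kHz ≤ fs/2 = 7.12 kHz, appears at 3.28 kHz.
Distinct values: {2.2 kHz, 3.28 kHz, 6.34 kHz} → 3.

3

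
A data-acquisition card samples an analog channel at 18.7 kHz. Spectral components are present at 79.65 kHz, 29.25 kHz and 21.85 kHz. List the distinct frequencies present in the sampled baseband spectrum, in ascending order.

3.15 kHz, 4.85 kHz, 8.15 kHz

fs/2 = 9.35 kHz.
79.65 kHz mod fs = 4.85 kHz.
4.85 kHz ≤ fs/2 = 9.35 kHz, appears at 4.85 kHz.
29.25 kHz mod fs = 10.55 kHz.
10.55 kHz > fs/2 = 9.35 kHz, folds to fs − 10.55 kHz = 8.15 kHz.
21.85 kHz mod fs = 3.15 kHz.
3.15 kHz ≤ fs/2 = 9.35 kHz, appears at 3.15 kHz.
Distinct values: {3.15 kHz, 4.85 kHz, 8.15 kHz}.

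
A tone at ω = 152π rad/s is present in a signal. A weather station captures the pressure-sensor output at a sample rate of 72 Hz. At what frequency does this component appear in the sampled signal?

ω = 152π rad/s → f = ω/(2π) = 76 Hz.
76 Hz mod fs = 4 Hz.
4 Hz ≤ fs/2 = 36 Hz, appears at 4 Hz.

4 Hz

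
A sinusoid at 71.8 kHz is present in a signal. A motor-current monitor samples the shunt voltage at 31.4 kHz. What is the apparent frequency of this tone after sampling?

71.8 kHz mod fs = 9 kHz.
9 kHz ≤ fs/2 = 15.7 kHz, appears at 9 kHz.

9 kHz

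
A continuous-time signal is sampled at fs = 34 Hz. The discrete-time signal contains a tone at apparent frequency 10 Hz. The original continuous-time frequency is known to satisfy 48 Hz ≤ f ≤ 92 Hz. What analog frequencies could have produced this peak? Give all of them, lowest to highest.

58 Hz, 78 Hz, 92 Hz

Frequencies that alias to 10 Hz are k·fs ± 10 Hz for integer k ≥ 0.
k=0: 10 Hz.
k=1: 24 Hz, 44 Hz.
k=2: 58 Hz, 78 Hz.
k=3: 92 Hz, 112 Hz.
k=4: 126 Hz, 146 Hz.
Within [48 Hz, 92 Hz]: 58 Hz, 78 Hz, 92 Hz.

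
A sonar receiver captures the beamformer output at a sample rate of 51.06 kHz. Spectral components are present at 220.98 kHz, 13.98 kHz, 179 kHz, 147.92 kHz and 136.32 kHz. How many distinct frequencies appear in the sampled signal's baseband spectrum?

5

fs/2 = 25.53 kHz.
220.98 kHz mod fs = 16.74 kHz.
16.74 kHz ≤ fs/2 = 25.53 kHz, appears at 16.74 kHz.
13.98 kHz ≤ fs/2 = 25.53 kHz, passes unchanged.
179 kHz mod fs = 25.82 kHz.
25.82 kHz > fs/2 = 25.53 kHz, folds to fs − 25.82 kHz = 25.24 kHz.
147.92 kHz mod fs = 45.8 kHz.
45.8 kHz > fs/2 = 25.53 kHz, folds to fs − 45.8 kHz = 5.26 kHz.
136.32 kHz mod fs = 34.2 kHz.
34.2 kHz > fs/2 = 25.53 kHz, folds to fs − 34.2 kHz = 16.86 kHz.
Distinct values: {5.26 kHz, 13.98 kHz, 16.74 kHz, 16.86 kHz, 25.24 kHz} → 5.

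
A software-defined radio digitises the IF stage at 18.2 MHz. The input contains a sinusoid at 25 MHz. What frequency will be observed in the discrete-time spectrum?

25 MHz mod fs = 6.8 MHz.
6.8 MHz ≤ fs/2 = 9.1 MHz, appears at 6.8 MHz.

6.8 MHz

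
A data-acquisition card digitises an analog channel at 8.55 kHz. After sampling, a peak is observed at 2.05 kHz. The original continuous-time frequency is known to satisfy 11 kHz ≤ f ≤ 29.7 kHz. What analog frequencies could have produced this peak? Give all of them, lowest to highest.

Frequencies that alias to 2.05 kHz are k·fs ± 2.05 kHz for integer k ≥ 0.
k=0: 2.05 kHz.
k=1: 6.5 kHz, 10.6 kHz.
k=2: 15.05 kHz, 19.15 kHz.
k=3: 23.6 kHz, 27.7 kHz.
k=4: 32.15 kHz, 36.25 kHz.
Within [11 kHz, 29.7 kHz]: 15.05 kHz, 19.15 kHz, 23.6 kHz, 27.7 kHz.

15.05 kHz, 19.15 kHz, 23.6 kHz, 27.7 kHz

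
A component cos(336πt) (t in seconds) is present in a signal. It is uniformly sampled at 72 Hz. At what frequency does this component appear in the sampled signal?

24 Hz

ω = 336π rad/s → f = ω/(2π) = 168 Hz.
168 Hz mod fs = 24 Hz.
24 Hz ≤ fs/2 = 36 Hz, appears at 24 Hz.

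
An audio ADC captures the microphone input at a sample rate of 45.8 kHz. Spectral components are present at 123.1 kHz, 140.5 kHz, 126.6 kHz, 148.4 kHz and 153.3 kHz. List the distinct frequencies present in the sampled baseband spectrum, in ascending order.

3.1 kHz, 10.8 kHz, 11 kHz, 14.3 kHz, 15.9 kHz

fs/2 = 22.9 kHz.
123.1 kHz mod fs = 31.5 kHz.
31.5 kHz > fs/2 = 22.9 kHz, folds to fs − 31.5 kHz = 14.3 kHz.
140.5 kHz mod fs = 3.1 kHz.
3.1 kHz ≤ fs/2 = 22.9 kHz, appears at 3.1 kHz.
126.6 kHz mod fs = 35 kHz.
35 kHz > fs/2 = 22.9 kHz, folds to fs − 35 kHz = 10.8 kHz.
148.4 kHz mod fs = 11 kHz.
11 kHz ≤ fs/2 = 22.9 kHz, appears at 11 kHz.
153.3 kHz mod fs = 15.9 kHz.
15.9 kHz ≤ fs/2 = 22.9 kHz, appears at 15.9 kHz.
Distinct values: {3.1 kHz, 10.8 kHz, 11 kHz, 14.3 kHz, 15.9 kHz}.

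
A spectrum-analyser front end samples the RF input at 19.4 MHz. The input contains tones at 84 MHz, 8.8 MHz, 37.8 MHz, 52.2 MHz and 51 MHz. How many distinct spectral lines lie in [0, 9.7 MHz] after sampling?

5

fs/2 = 9.7 MHz.
84 MHz mod fs = 6.4 MHz.
6.4 MHz ≤ fs/2 = 9.7 MHz, appears at 6.4 MHz.
8.8 MHz ≤ fs/2 = 9.7 MHz, passes unchanged.
37.8 MHz mod fs = 18.4 MHz.
18.4 MHz > fs/2 = 9.7 MHz, folds to fs − 18.4 MHz = 1 MHz.
52.2 MHz mod fs = 13.4 MHz.
13.4 MHz > fs/2 = 9.7 MHz, folds to fs − 13.4 MHz = 6 MHz.
51 MHz mod fs = 12.2 MHz.
12.2 MHz > fs/2 = 9.7 MHz, folds to fs − 12.2 MHz = 7.2 MHz.
Distinct values: {1 MHz, 6 MHz, 6.4 MHz, 7.2 MHz, 8.8 MHz} → 5.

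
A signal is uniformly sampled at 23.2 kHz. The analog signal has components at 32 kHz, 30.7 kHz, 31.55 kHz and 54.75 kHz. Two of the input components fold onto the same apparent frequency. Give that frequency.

fs/2 = 11.6 kHz.
32 kHz mod fs = 8.8 kHz.
8.8 kHz ≤ fs/2 = 11.6 kHz, appears at 8.8 kHz.
30.7 kHz mod fs = 7.5 kHz.
7.5 kHz ≤ fs/2 = 11.6 kHz, appears at 7.5 kHz.
31.55 kHz mod fs = 8.35 kHz.
8.35 kHz ≤ fs/2 = 11.6 kHz, appears at 8.35 kHz.
54.75 kHz mod fs = 8.35 kHz.
8.35 kHz ≤ fs/2 = 11.6 kHz, appears at 8.35 kHz.
31.55 kHz and 54.75 kHz both map to 8.35 kHz.

8.35 kHz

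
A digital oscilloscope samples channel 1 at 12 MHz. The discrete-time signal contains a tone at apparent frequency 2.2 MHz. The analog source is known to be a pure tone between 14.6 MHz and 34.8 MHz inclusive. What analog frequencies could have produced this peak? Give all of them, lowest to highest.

21.8 MHz, 26.2 MHz, 33.8 MHz

Frequencies that alias to 2.2 MHz are k·fs ± 2.2 MHz for integer k ≥ 0.
k=0: 2.2 MHz.
k=1: 9.8 MHz, 14.2 MHz.
k=2: 21.8 MHz, 26.2 MHz.
k=3: 33.8 MHz, 38.2 MHz.
k=4: 45.8 MHz, 50.2 MHz.
Within [14.6 MHz, 34.8 MHz]: 21.8 MHz, 26.2 MHz, 33.8 MHz.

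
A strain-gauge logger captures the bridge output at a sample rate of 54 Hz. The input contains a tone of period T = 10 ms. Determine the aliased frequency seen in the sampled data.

8 Hz

T = 10 ms → f = 1/T = 100 Hz.
100 Hz mod fs = 46 Hz.
46 Hz > fs/2 = 27 Hz, folds to fs − 46 Hz = 8 Hz.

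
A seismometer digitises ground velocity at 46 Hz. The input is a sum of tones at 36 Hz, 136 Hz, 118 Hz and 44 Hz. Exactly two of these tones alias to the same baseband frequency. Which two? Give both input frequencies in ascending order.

44 Hz, 136 Hz

fs/2 = 23 Hz.
36 Hz > fs/2 = 23 Hz, folds to fs − 36 Hz = 10 Hz.
136 Hz mod fs = 44 Hz.
44 Hz > fs/2 = 23 Hz, folds to fs − 44 Hz = 2 Hz.
118 Hz mod fs = 26 Hz.
26 Hz > fs/2 = 23 Hz, folds to fs − 26 Hz = 20 Hz.
44 Hz > fs/2 = 23 Hz, folds to fs − 44 Hz = 2 Hz.
44 Hz and 136 Hz both map to 2 Hz.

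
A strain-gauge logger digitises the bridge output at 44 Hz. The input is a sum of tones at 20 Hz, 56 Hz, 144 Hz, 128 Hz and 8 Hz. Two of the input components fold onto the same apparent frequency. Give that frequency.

12 Hz

fs/2 = 22 Hz.
20 Hz ≤ fs/2 = 22 Hz, passes unchanged.
56 Hz mod fs = 12 Hz.
12 Hz ≤ fs/2 = 22 Hz, appears at 12 Hz.
144 Hz mod fs = 12 Hz.
12 Hz ≤ fs/2 = 22 Hz, appears at 12 Hz.
128 Hz mod fs = 40 Hz.
40 Hz > fs/2 = 22 Hz, folds to fs − 40 Hz = 4 Hz.
8 Hz ≤ fs/2 = 22 Hz, passes unchanged.
56 Hz and 144 Hz both map to 12 Hz.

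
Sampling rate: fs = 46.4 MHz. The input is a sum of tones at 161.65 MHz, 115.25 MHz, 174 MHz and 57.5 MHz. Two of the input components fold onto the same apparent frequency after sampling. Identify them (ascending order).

fs/2 = 23.2 MHz.
161.65 MHz mod fs = 22.45 MHz.
22.45 MHz ≤ fs/2 = 23.2 MHz, appears at 22.45 MHz.
115.25 MHz mod fs = 22.45 MHz.
22.45 MHz ≤ fs/2 = 23.2 MHz, appears at 22.45 MHz.
174 MHz mod fs = 34.8 MHz.
34.8 MHz > fs/2 = 23.2 MHz, folds to fs − 34.8 MHz = 11.6 MHz.
57.5 MHz mod fs = 11.1 MHz.
11.1 MHz ≤ fs/2 = 23.2 MHz, appears at 11.1 MHz.
115.25 MHz and 161.65 MHz both map to 22.45 MHz.

115.25 MHz, 161.65 MHz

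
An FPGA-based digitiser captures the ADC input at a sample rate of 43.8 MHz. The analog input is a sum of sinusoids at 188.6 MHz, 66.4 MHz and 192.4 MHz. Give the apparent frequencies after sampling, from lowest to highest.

fs/2 = 21.9 MHz.
188.6 MHz mod fs = 13.4 MHz.
13.4 MHz ≤ fs/2 = 21.9 MHz, appears at 13.4 MHz.
66.4 MHz mod fs = 22.6 MHz.
22.6 MHz > fs/2 = 21.9 MHz, folds to fs − 22.6 MHz = 21.2 MHz.
192.4 MHz mod fs = 17.2 MHz.
17.2 MHz ≤ fs/2 = 21.9 MHz, appears at 17.2 MHz.
Distinct values: {13.4 MHz, 17.2 MHz, 21.2 MHz}.

13.4 MHz, 17.2 MHz, 21.2 MHz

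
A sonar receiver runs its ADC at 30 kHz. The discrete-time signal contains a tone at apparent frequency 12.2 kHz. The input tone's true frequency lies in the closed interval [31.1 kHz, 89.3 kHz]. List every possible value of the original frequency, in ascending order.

42.2 kHz, 47.8 kHz, 72.2 kHz, 77.8 kHz

Frequencies that alias to 12.2 kHz are k·fs ± 12.2 kHz for integer k ≥ 0.
k=0: 12.2 kHz.
k=1: 17.8 kHz, 42.2 kHz.
k=2: 47.8 kHz, 72.2 kHz.
k=3: 77.8 kHz, 102.2 kHz.
k=4: 107.8 kHz, 132.2 kHz.
Within [31.1 kHz, 89.3 kHz]: 42.2 kHz, 47.8 kHz, 72.2 kHz, 77.8 kHz.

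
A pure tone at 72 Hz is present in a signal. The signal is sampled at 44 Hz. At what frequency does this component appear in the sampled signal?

72 Hz mod fs = 28 Hz.
28 Hz > fs/2 = 22 Hz, folds to fs − 28 Hz = 16 Hz.

16 Hz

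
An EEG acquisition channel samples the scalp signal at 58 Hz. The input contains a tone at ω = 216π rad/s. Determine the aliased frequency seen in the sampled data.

8 Hz

ω = 216π rad/s → f = ω/(2π) = 108 Hz.
108 Hz mod fs = 50 Hz.
50 Hz > fs/2 = 29 Hz, folds to fs − 50 Hz = 8 Hz.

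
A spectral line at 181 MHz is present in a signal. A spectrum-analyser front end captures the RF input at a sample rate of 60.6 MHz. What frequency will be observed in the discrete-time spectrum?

0.8 MHz

181 MHz mod fs = 59.8 MHz.
59.8 MHz > fs/2 = 30.3 MHz, folds to fs − 59.8 MHz = 0.8 MHz.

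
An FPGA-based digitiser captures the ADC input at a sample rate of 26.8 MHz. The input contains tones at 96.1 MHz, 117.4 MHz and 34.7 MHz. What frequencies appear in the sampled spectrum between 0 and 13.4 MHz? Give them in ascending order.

fs/2 = 13.4 MHz.
96.1 MHz mod fs = 15.7 MHz.
15.7 MHz > fs/2 = 13.4 MHz, folds to fs − 15.7 MHz = 11.1 MHz.
117.4 MHz mod fs = 10.2 MHz.
10.2 MHz ≤ fs/2 = 13.4 MHz, appears at 10.2 MHz.
34.7 MHz mod fs = 7.9 MHz.
7.9 MHz ≤ fs/2 = 13.4 MHz, appears at 7.9 MHz.
Distinct values: {7.9 MHz, 10.2 MHz, 11.1 MHz}.

7.9 MHz, 10.2 MHz, 11.1 MHz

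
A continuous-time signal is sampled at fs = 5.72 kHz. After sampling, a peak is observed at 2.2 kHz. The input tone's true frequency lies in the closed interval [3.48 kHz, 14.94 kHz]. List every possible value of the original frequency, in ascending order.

Frequencies that alias to 2.2 kHz are k·fs ± 2.2 kHz for integer k ≥ 0.
k=0: 2.2 kHz.
k=1: 3.52 kHz, 7.92 kHz.
k=2: 9.24 kHz, 13.64 kHz.
k=3: 14.96 kHz, 19.36 kHz.
Within [3.48 kHz, 14.94 kHz]: 3.52 kHz, 7.92 kHz, 9.24 kHz, 13.64 kHz.

3.52 kHz, 7.92 kHz, 9.24 kHz, 13.64 kHz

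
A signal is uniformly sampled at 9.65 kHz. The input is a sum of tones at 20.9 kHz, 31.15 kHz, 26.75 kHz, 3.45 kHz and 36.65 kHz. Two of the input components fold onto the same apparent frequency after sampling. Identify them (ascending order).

26.75 kHz, 31.15 kHz

fs/2 = 4.825 kHz.
20.9 kHz mod fs = 1.6 kHz.
1.6 kHz ≤ fs/2 = 4.825 kHz, appears at 1.6 kHz.
31.15 kHz mod fs = 2.2 kHz.
2.2 kHz ≤ fs/2 = 4.825 kHz, appears at 2.2 kHz.
26.75 kHz mod fs = 7.45 kHz.
7.45 kHz > fs/2 = 4.825 kHz, folds to fs − 7.45 kHz = 2.2 kHz.
3.45 kHz ≤ fs/2 = 4.825 kHz, passes unchanged.
36.65 kHz mod fs = 7.7 kHz.
7.7 kHz > fs/2 = 4.825 kHz, folds to fs − 7.7 kHz = 1.95 kHz.
26.75 kHz and 31.15 kHz both map to 2.2 kHz.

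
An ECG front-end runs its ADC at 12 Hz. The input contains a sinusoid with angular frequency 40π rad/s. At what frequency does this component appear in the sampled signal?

ω = 40π rad/s → f = ω/(2π) = 20 Hz.
20 Hz mod fs = 8 Hz.
8 Hz > fs/2 = 6 Hz, folds to fs − 8 Hz = 4 Hz.

4 Hz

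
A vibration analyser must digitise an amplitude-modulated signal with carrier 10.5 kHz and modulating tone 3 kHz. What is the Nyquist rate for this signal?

AM sidebands sit at fc ± fm = 7.5 kHz and 13.5 kHz.
Highest-frequency component: 13.5 kHz.
Nyquist rate = 2 × 13.5 kHz = 27 kHz.

27 kHz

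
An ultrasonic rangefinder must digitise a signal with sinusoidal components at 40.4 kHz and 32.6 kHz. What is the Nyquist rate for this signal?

80.8 kHz

Highest-frequency component: 40.4 kHz.
Nyquist rate = 2 × 40.4 kHz = 80.8 kHz.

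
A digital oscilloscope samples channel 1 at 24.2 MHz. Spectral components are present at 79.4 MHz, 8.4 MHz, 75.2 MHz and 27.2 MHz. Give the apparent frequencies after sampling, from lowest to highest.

2.6 MHz, 3 MHz, 6.8 MHz, 8.4 MHz

fs/2 = 12.1 MHz.
79.4 MHz mod fs = 6.8 MHz.
6.8 MHz ≤ fs/2 = 12.1 MHz, appears at 6.8 MHz.
8.4 MHz ≤ fs/2 = 12.1 MHz, passes unchanged.
75.2 MHz mod fs = 2.6 MHz.
2.6 MHz ≤ fs/2 = 12.1 MHz, appears at 2.6 MHz.
27.2 MHz mod fs = 3 MHz.
3 MHz ≤ fs/2 = 12.1 MHz, appears at 3 MHz.
Distinct values: {2.6 MHz, 3 MHz, 6.8 MHz, 8.4 MHz}.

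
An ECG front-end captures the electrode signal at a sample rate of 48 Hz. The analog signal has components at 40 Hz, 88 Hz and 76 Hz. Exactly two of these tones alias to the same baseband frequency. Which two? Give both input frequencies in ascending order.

fs/2 = 24 Hz.
40 Hz > fs/2 = 24 Hz, folds to fs − 40 Hz = 8 Hz.
88 Hz mod fs = 40 Hz.
40 Hz > fs/2 = 24 Hz, folds to fs − 40 Hz = 8 Hz.
76 Hz mod fs = 28 Hz.
28 Hz > fs/2 = 24 Hz, folds to fs − 28 Hz = 20 Hz.
40 Hz and 88 Hz both map to 8 Hz.

40 Hz, 88 Hz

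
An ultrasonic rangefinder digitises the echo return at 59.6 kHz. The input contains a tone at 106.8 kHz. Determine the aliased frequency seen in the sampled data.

12.4 kHz

106.8 kHz mod fs = 47.2 kHz.
47.2 kHz > fs/2 = 29.8 kHz, folds to fs − 47.2 kHz = 12.4 kHz.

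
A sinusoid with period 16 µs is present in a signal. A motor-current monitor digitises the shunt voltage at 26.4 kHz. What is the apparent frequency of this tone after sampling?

T = 16 µs → f = 1/T = 62.5 kHz.
62.5 kHz mod fs = 9.7 kHz.
9.7 kHz ≤ fs/2 = 13.2 kHz, appears at 9.7 kHz.

9.7 kHz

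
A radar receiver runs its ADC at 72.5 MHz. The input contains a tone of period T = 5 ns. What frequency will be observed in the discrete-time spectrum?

T = 5 ns → f = 1/T = 200 MHz.
200 MHz mod fs = 55 MHz.
55 MHz > fs/2 = 36.25 MHz, folds to fs − 55 MHz = 17.5 MHz.

17.5 MHz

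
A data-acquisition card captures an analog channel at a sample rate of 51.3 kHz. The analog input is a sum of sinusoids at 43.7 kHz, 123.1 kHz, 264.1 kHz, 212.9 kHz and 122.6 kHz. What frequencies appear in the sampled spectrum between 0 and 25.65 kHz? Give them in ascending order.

fs/2 = 25.65 kHz.
43.7 kHz > fs/2 = 25.65 kHz, folds to fs − 43.7 kHz = 7.6 kHz.
123.1 kHz mod fs = 20.5 kHz.
20.5 kHz ≤ fs/2 = 25.65 kHz, appears at 20.5 kHz.
264.1 kHz mod fs = 7.6 kHz.
7.6 kHz ≤ fs/2 = 25.65 kHz, appears at 7.6 kHz.
212.9 kHz mod fs = 7.7 kHz.
7.7 kHz ≤ fs/2 = 25.65 kHz, appears at 7.7 kHz.
122.6 kHz mod fs = 20 kHz.
20 kHz ≤ fs/2 = 25.65 kHz, appears at 20 kHz.
Distinct values: {7.6 kHz, 7.7 kHz, 20 kHz, 20.5 kHz}.

7.6 kHz, 7.7 kHz, 20 kHz, 20.5 kHz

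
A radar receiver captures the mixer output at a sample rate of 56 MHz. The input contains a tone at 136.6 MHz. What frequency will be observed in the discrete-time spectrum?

136.6 MHz mod fs = 24.6 MHz.
24.6 MHz ≤ fs/2 = 28 MHz, appears at 24.6 MHz.

24.6 MHz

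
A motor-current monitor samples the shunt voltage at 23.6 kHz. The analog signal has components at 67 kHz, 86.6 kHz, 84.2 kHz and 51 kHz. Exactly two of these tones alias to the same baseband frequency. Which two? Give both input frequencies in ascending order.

51 kHz, 67 kHz

fs/2 = 11.8 kHz.
67 kHz mod fs = 19.8 kHz.
19.8 kHz > fs/2 = 11.8 kHz, folds to fs − 19.8 kHz = 3.8 kHz.
86.6 kHz mod fs = 15.8 kHz.
15.8 kHz > fs/2 = 11.8 kHz, folds to fs − 15.8 kHz = 7.8 kHz.
84.2 kHz mod fs = 13.4 kHz.
13.4 kHz > fs/2 = 11.8 kHz, folds to fs − 13.4 kHz = 10.2 kHz.
51 kHz mod fs = 3.8 kHz.
3.8 kHz ≤ fs/2 = 11.8 kHz, appears at 3.8 kHz.
51 kHz and 67 kHz both map to 3.8 kHz.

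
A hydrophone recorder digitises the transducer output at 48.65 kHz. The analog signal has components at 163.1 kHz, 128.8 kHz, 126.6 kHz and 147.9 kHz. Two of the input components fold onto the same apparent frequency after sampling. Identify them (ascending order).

fs/2 = 24.325 kHz.
163.1 kHz mod fs = 17.15 kHz.
17.15 kHz ≤ fs/2 = 24.325 kHz, appears at 17.15 kHz.
128.8 kHz mod fs = 31.5 kHz.
31.5 kHz > fs/2 = 24.325 kHz, folds to fs − 31.5 kHz = 17.15 kHz.
126.6 kHz mod fs = 29.3 kHz.
29.3 kHz > fs/2 = 24.325 kHz, folds to fs − 29.3 kHz = 19.35 kHz.
147.9 kHz mod fs = 1.95 kHz.
1.95 kHz ≤ fs/2 = 24.325 kHz, appears at 1.95 kHz.
128.8 kHz and 163.1 kHz both map to 17.15 kHz.

128.8 kHz, 163.1 kHz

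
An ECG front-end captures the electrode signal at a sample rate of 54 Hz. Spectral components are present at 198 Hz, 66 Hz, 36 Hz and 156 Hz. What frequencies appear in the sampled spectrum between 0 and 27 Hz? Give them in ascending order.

6 Hz, 12 Hz, 18 Hz

fs/2 = 27 Hz.
198 Hz mod fs = 36 Hz.
36 Hz > fs/2 = 27 Hz, folds to fs − 36 Hz = 18 Hz.
66 Hz mod fs = 12 Hz.
12 Hz ≤ fs/2 = 27 Hz, appears at 12 Hz.
36 Hz > fs/2 = 27 Hz, folds to fs − 36 Hz = 18 Hz.
156 Hz mod fs = 48 Hz.
48 Hz > fs/2 = 27 Hz, folds to fs − 48 Hz = 6 Hz.
Distinct values: {6 Hz, 12 Hz, 18 Hz}.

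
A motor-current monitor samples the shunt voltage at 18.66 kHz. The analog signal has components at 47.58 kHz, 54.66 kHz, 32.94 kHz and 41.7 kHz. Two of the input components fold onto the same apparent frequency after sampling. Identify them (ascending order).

32.94 kHz, 41.7 kHz

fs/2 = 9.33 kHz.
47.58 kHz mod fs = 10.26 kHz.
10.26 kHz > fs/2 = 9.33 kHz, folds to fs − 10.26 kHz = 8.4 kHz.
54.66 kHz mod fs = 17.34 kHz.
17.34 kHz > fs/2 = 9.33 kHz, folds to fs − 17.34 kHz = 1.32 kHz.
32.94 kHz mod fs = 14.28 kHz.
14.28 kHz > fs/2 = 9.33 kHz, folds to fs − 14.28 kHz = 4.38 kHz.
41.7 kHz mod fs = 4.38 kHz.
4.38 kHz ≤ fs/2 = 9.33 kHz, appears at 4.38 kHz.
32.94 kHz and 41.7 kHz both map to 4.38 kHz.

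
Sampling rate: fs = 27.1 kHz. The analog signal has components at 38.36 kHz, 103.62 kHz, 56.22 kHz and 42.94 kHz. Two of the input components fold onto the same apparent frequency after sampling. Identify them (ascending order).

38.36 kHz, 42.94 kHz

fs/2 = 13.55 kHz.
38.36 kHz mod fs = 11.26 kHz.
11.26 kHz ≤ fs/2 = 13.55 kHz, appears at 11.26 kHz.
103.62 kHz mod fs = 22.32 kHz.
22.32 kHz > fs/2 = 13.55 kHz, folds to fs − 22.32 kHz = 4.78 kHz.
56.22 kHz mod fs = 2.02 kHz.
2.02 kHz ≤ fs/2 = 13.55 kHz, appears at 2.02 kHz.
42.94 kHz mod fs = 15.84 kHz.
15.84 kHz > fs/2 = 13.55 kHz, folds to fs − 15.84 kHz = 11.26 kHz.
38.36 kHz and 42.94 kHz both map to 11.26 kHz.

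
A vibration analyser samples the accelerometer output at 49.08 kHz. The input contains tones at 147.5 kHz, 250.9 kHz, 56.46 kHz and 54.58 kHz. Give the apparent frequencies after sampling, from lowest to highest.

0.26 kHz, 5.5 kHz, 7.38 kHz

fs/2 = 24.54 kHz.
147.5 kHz mod fs = 0.26 kHz.
0.26 kHz ≤ fs/2 = 24.54 kHz, appears at 0.26 kHz.
250.9 kHz mod fs = 5.5 kHz.
5.5 kHz ≤ fs/2 = 24.54 kHz, appears at 5.5 kHz.
56.46 kHz mod fs = 7.38 kHz.
7.38 kHz ≤ fs/2 = 24.54 kHz, appears at 7.38 kHz.
54.58 kHz mod fs = 5.5 kHz.
5.5 kHz ≤ fs/2 = 24.54 kHz, appears at 5.5 kHz.
Distinct values: {0.26 kHz, 5.5 kHz, 7.38 kHz}.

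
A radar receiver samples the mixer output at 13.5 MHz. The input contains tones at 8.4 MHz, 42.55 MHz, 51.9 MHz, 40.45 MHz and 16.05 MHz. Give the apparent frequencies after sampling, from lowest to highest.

fs/2 = 6.75 MHz.
8.4 MHz > fs/2 = 6.75 MHz, folds to fs − 8.4 MHz = 5.1 MHz.
42.55 MHz mod fs = 2.05 MHz.
2.05 MHz ≤ fs/2 = 6.75 MHz, appears at 2.05 MHz.
51.9 MHz mod fs = 11.4 MHz.
11.4 MHz > fs/2 = 6.75 MHz, folds to fs − 11.4 MHz = 2.1 MHz.
40.45 MHz mod fs = 13.45 MHz.
13.45 MHz > fs/2 = 6.75 MHz, folds to fs − 13.45 MHz = 0.05 MHz.
16.05 MHz mod fs = 2.55 MHz.
2.55 MHz ≤ fs/2 = 6.75 MHz, appears at 2.55 MHz.
Distinct values: {0.05 MHz, 2.05 MHz, 2.1 MHz, 2.55 MHz, 5.1 MHz}.

0.05 MHz, 2.05 MHz, 2.1 MHz, 2.55 MHz, 5.1 MHz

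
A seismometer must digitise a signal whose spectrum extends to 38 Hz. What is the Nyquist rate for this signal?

76 Hz

Nyquist rate = 2 × 38 Hz = 76 Hz.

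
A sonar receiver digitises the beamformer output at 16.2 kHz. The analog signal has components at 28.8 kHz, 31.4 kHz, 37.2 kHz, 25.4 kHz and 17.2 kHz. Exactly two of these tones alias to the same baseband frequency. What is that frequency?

1 kHz

fs/2 = 8.1 kHz.
28.8 kHz mod fs = 12.6 kHz.
12.6 kHz > fs/2 = 8.1 kHz, folds to fs − 12.6 kHz = 3.6 kHz.
31.4 kHz mod fs = 15.2 kHz.
15.2 kHz > fs/2 = 8.1 kHz, folds to fs − 15.2 kHz = 1 kHz.
37.2 kHz mod fs = 4.8 kHz.
4.8 kHz ≤ fs/2 = 8.1 kHz, appears at 4.8 kHz.
25.4 kHz mod fs = 9.2 kHz.
9.2 kHz > fs/2 = 8.1 kHz, folds to fs − 9.2 kHz = 7 kHz.
17.2 kHz mod fs = 1 kHz.
1 kHz ≤ fs/2 = 8.1 kHz, appears at 1 kHz.
17.2 kHz and 31.4 kHz both map to 1 kHz.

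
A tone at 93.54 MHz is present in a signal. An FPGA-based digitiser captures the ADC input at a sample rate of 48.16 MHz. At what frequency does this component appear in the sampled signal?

93.54 MHz mod fs = 45.38 MHz.
45.38 MHz > fs/2 = 24.08 MHz, folds to fs − 45.38 MHz = 2.78 MHz.

2.78 MHz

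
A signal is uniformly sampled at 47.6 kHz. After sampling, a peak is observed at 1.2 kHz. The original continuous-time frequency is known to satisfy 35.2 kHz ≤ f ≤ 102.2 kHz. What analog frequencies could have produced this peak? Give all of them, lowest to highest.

Frequencies that alias to 1.2 kHz are k·fs ± 1.2 kHz for integer k ≥ 0.
k=0: 1.2 kHz.
k=1: 46.4 kHz, 48.8 kHz.
k=2: 94 kHz, 96.4 kHz.
k=3: 141.6 kHz, 144 kHz.
Within [35.2 kHz, 102.2 kHz]: 46.4 kHz, 48.8 kHz, 94 kHz, 96.4 kHz.

46.4 kHz, 48.8 kHz, 94 kHz, 96.4 kHz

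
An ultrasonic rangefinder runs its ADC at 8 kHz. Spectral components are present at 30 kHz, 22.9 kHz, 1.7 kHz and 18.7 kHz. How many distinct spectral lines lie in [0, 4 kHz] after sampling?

4

fs/2 = 4 kHz.
30 kHz mod fs = 6 kHz.
6 kHz > fs/2 = 4 kHz, folds to fs − 6 kHz = 2 kHz.
22.9 kHz mod fs = 6.9 kHz.
6.9 kHz > fs/2 = 4 kHz, folds to fs − 6.9 kHz = 1.1 kHz.
1.7 kHz ≤ fs/2 = 4 kHz, passes unchanged.
18.7 kHz mod fs = 2.7 kHz.
2.7 kHz ≤ fs/2 = 4 kHz, appears at 2.7 kHz.
Distinct values: {1.1 kHz, 1.7 kHz, 2 kHz, 2.7 kHz} → 4.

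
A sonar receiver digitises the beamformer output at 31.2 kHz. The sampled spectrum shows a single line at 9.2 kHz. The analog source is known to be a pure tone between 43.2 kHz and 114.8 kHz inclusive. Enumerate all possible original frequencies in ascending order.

53.2 kHz, 71.6 kHz, 84.4 kHz, 102.8 kHz

Frequencies that alias to 9.2 kHz are k·fs ± 9.2 kHz for integer k ≥ 0.
k=0: 9.2 kHz.
k=1: 22 kHz, 40.4 kHz.
k=2: 53.2 kHz, 71.6 kHz.
k=3: 84.4 kHz, 102.8 kHz.
k=4: 115.6 kHz, 134 kHz.
Within [43.2 kHz, 114.8 kHz]: 53.2 kHz, 71.6 kHz, 84.4 kHz, 102.8 kHz.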